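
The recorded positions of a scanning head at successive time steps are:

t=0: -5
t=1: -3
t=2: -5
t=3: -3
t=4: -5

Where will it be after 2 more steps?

-5

Step-to-step displacements: +2, -2, +2, -2; each is -1× the previous.
step 5: -5 + 2 → -3
step 6: -3 − 2 → -5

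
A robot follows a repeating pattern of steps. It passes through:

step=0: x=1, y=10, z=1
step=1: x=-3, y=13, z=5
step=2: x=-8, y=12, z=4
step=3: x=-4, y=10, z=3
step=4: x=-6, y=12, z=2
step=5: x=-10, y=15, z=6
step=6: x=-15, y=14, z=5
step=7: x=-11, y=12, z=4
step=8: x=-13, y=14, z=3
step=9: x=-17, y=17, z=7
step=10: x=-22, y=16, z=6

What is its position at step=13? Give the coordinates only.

x=-24, y=19, z=8

The moves between consecutive positions are (-4, +3, +4), (-5, -1, -1), (+4, -2, -1), (-2, +2, -1), (-4, +3, +4), (-5, -1, -1), (+4, -2, -1), (-2, +2, -1), (-4, +3, +4), (-5, -1, -1); they repeat the 4-cycle [(-4, +3, +4), (-5, -1, -1), (+4, -2, -1), (-2, +2, -1)].
step 11: apply (+4, -2, -1) → x=-18, y=14, z=5
step 12: apply (-2, +2, -1) → x=-20, y=16, z=4
step 13: apply (-4, +3, +4) → x=-24, y=19, z=8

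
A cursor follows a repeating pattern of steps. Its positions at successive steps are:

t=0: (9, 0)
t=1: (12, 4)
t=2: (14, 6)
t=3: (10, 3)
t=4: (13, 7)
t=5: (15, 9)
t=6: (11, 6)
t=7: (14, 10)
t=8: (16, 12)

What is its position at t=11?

(17, 15)

Step-to-step displacements: (+3, +4), (+2, +2), (-4, -3), (+3, +4), (+2, +2), (-4, -3), (+3, +4), (+2, +2) — a repeating cycle of length 3.
step 9: apply (-4, -3) → (12, 9)
step 10: apply (+3, +4) → (15, 13)
step 11: apply (+2, +2) → (17, 15)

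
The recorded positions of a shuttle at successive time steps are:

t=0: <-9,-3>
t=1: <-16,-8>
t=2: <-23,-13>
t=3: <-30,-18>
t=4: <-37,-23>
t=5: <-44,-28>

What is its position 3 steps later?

The position changes by <-7,-5> every step.
step 6: <-44,-28> + <-7,-5> → <-51,-33>
step 7: <-51,-33> + <-7,-5> → <-58,-38>
step 8: <-58,-38> + <-7,-5> → <-65,-43>

<-65,-43>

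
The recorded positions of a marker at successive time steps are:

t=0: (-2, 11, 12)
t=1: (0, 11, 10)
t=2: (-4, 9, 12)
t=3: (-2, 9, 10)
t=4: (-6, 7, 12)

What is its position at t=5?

The moves between consecutive positions are (+2, +0, -2), (-4, -2, +2), (+2, +0, -2), (-4, -2, +2); they repeat the 2-cycle [(+2, +0, -2), (-4, -2, +2)].
step 5: apply (+2, +0, -2) → (-4, 7, 10)

(-4, 7, 10)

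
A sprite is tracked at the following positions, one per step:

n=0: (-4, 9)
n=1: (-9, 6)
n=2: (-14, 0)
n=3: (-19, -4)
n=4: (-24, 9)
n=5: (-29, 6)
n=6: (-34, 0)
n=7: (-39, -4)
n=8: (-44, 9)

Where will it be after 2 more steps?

The first coordinate changes by -5 each step, so at step 10 it is -4 + 10·(-5) = -54.
The second coordinate repeats the cycle [9, 6, 0, -4] with period 4; step 10 mod 4 = 2, giving 0.

(-54, 0)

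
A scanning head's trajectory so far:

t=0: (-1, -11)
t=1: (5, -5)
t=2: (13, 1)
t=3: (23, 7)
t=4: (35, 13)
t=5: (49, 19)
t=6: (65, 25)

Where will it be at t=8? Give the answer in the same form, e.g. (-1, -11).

(103, 37)

Taking differences between consecutive positions: (+6, +6), (+8, +6), (+10, +6), (+12, +6), (+14, +6), (+16, +6). These grow by (+2, +0) each step.
step 7: (65, 25) + (+18, +6) → (83, 31)
step 8: (83, 31) + (+20, +6) → (103, 37)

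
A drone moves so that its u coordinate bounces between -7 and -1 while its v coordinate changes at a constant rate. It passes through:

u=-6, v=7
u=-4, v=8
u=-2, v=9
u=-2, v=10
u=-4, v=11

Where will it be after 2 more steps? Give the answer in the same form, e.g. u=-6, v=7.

u=-6, v=13

The u coordinate travels 2 per step and bounces off the walls at -7 and -1.
  step 5: -4 → -6
  step 6: -6 → -6
The v coordinate changes by +1 each step: at step 6 it is 13.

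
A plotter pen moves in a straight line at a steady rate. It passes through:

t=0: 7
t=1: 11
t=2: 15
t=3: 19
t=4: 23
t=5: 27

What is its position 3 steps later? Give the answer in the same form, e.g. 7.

39

Each step adds +4 to the position.
step 6: 27 + 4 → 31
step 7: 31 + 4 → 35
step 8: 35 + 4 → 39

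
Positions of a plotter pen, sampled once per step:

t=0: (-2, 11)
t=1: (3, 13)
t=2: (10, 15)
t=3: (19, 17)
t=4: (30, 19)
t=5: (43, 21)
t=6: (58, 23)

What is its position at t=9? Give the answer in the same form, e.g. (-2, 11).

(115, 29)

Successive displacements: (+5, +2), (+7, +2), (+9, +2), (+11, +2), (+13, +2), (+15, +2) — each changes by (+2, +0).
step 7: (58, 23) + (+17, +2) → (75, 25)
step 8: (75, 25) + (+19, +2) → (94, 27)
step 9: (94, 27) + (+21, +2) → (115, 29)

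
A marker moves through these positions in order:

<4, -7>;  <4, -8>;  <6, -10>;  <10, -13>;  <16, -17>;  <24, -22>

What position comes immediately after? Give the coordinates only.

Successive displacements: <+0, -1>, <+2, -2>, <+4, -3>, <+6, -4>, <+8, -5> — each changes by <+2, -1>.
step 6: <24, -22> + <+10, -6> → <34, -28>

<34, -28>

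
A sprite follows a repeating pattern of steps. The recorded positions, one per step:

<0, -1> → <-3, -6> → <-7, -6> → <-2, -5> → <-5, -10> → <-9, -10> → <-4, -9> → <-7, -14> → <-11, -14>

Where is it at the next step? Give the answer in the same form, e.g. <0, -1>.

<-6, -13>

The moves between consecutive positions are <-3, -5>, <-4, +0>, <+5, +1>, <-3, -5>, <-4, +0>, <+5, +1>, <-3, -5>, <-4, +0>; they repeat the 3-cycle [<-3, -5>, <-4, +0>, <+5, +1>].
step 9: apply <+5, +1> → <-6, -13>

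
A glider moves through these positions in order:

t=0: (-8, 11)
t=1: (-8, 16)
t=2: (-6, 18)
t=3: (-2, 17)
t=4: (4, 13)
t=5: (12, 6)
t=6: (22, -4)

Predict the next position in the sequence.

(34, -17)

Taking differences between consecutive positions: (+0, +5), (+2, +2), (+4, -1), (+6, -4), (+8, -7), (+10, -10). These grow by (+2, -3) each step.
step 7: (22, -4) + (+12, -13) → (34, -17)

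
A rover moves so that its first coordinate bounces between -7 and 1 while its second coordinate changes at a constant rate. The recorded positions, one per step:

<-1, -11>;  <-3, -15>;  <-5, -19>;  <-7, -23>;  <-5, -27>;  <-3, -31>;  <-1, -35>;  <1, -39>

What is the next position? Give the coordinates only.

<-1, -43>

The first coordinate travels 2 per step and bounces off the walls at -7 and 1.
  step 8: 1 → -1
The second coordinate changes by -4 each step: at step 8 it is -43.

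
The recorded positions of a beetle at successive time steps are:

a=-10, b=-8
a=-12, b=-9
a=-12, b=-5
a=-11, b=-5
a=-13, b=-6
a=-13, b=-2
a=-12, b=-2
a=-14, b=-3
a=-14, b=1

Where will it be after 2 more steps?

Differencing gives (-2, -1), (+0, +4), (+1, +0), (-2, -1), (+0, +4), (+1, +0), (-2, -1), (+0, +4). This is the pattern (-2, -1), (+0, +4), (+1, +0) repeated.
step 9: apply (+1, +0) → a=-13, b=1
step 10: apply (-2, -1) → a=-15, b=0

a=-15, b=0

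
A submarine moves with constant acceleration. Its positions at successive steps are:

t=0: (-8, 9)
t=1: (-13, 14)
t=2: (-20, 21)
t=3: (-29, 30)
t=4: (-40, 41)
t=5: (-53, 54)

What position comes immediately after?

Successive displacements: (-5, +5), (-7, +7), (-9, +9), (-11, +11), (-13, +13) — each changes by (-2, +2).
step 6: (-53, 54) + (-15, +15) → (-68, 69)

(-68, 69)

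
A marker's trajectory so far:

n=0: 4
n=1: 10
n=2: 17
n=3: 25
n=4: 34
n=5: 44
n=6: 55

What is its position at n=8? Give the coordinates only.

Successive displacements: +6, +7, +8, +9, +10, +11 — each changes by +1.
step 7: 55 + 12 → 67
step 8: 67 + 13 → 80

80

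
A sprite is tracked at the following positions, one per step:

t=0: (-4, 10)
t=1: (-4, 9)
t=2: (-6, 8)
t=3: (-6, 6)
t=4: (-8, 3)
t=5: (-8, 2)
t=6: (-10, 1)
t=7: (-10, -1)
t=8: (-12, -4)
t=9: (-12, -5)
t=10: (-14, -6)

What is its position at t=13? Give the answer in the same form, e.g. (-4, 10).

Differencing gives (+0, -1), (-2, -1), (+0, -2), (-2, -3), (+0, -1), (-2, -1), (+0, -2), (-2, -3), (+0, -1), (-2, -1). This is the pattern (+0, -1), (-2, -1), (+0, -2), (-2, -3) repeated.
step 11: apply (+0, -2) → (-14, -8)
step 12: apply (-2, -3) → (-16, -11)
step 13: apply (+0, -1) → (-16, -12)

(-16, -12)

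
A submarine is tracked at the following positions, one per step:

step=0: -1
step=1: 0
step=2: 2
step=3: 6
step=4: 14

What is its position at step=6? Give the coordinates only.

62

Step-to-step displacements: +1, +2, +4, +8; each is 2× the previous.
step 5: 14 + 16 → 30
step 6: 30 + 32 → 62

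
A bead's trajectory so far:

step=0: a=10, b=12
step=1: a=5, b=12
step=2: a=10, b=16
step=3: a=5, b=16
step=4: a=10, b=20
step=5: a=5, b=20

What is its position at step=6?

Step-to-step displacements: (-5, +0), (+5, +4), (-5, +0), (+5, +4), (-5, +0) — a repeating cycle of length 2.
step 6: apply (+5, +4) → a=10, b=24

a=10, b=24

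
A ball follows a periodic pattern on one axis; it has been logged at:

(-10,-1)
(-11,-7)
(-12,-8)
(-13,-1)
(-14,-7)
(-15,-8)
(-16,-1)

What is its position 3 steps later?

The first coordinate changes by -1 each step, so at step 9 it is -10 + 9·(-1) = -19.
The second coordinate repeats the cycle [-1, -7, -8] with period 3; step 9 mod 3 = 0, giving -1.

(-19,-1)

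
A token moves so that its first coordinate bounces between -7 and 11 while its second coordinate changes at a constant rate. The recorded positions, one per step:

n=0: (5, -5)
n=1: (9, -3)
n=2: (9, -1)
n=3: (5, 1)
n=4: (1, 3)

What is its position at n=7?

(-3, 9)

The first coordinate travels 4 per step and bounces off the walls at -7 and 11.
  step 5: 1 → -3
  step 6: -3 → -7
  step 7: -7 → -3
The second coordinate changes by +2 each step: at step 7 it is 9.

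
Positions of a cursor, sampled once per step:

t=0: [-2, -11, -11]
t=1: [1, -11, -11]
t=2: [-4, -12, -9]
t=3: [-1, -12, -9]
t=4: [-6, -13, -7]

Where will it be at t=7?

[-5, -14, -5]

Differencing gives [+3, +0, +0], [-5, -1, +2], [+3, +0, +0], [-5, -1, +2]. This is the pattern [+3, +0, +0], [-5, -1, +2] repeated.
step 5: apply [+3, +0, +0] → [-3, -13, -7]
step 6: apply [-5, -1, +2] → [-8, -14, -5]
step 7: apply [+3, +0, +0] → [-5, -14, -5]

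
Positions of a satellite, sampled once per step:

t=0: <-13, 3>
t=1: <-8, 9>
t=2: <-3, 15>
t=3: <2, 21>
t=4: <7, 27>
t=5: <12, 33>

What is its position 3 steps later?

Constant displacement of <+5, +6> per step.
step 6: <12, 33> + <+5, +6> → <17, 39>
step 7: <17, 39> + <+5, +6> → <22, 45>
step 8: <22, 45> + <+5, +6> → <27, 51>

<27, 51>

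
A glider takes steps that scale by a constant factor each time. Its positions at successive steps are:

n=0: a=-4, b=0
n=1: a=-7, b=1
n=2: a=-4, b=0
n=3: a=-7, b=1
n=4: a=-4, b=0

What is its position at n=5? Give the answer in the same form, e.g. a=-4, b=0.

The jumps are (-3, +1), (+3, -1), (-3, +1), (+3, -1) — a geometric progression with ratio -1.
step 5: a=-4, b=0 + (-3, +1) → a=-7, b=1

a=-7, b=1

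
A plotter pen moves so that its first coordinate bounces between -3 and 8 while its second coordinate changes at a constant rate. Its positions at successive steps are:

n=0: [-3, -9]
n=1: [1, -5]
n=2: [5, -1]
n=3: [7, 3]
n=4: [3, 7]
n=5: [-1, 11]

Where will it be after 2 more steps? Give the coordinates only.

The first coordinate reflects between -3 and 8, moving 4 per step.
  step 6: -1 → -1
  step 7: -1 → 3
The second coordinate changes by +4 each step: at step 7 it is 19.

[3, 19]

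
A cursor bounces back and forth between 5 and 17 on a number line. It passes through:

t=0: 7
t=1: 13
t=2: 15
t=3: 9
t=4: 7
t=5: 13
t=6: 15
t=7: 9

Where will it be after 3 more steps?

15

The value reflects between 5 and 17, moving 6 per step.
  step 8: 9 → 7
  step 9: 7 → 13
  step 10: 13 → 15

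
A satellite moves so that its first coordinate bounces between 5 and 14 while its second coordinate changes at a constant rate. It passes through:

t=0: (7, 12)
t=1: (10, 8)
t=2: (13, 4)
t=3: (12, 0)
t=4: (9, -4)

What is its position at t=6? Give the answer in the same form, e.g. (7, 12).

The first coordinate reflects between 5 and 14, moving 3 per step.
  step 5: 9 → 6
  step 6: 6 → 7
The second coordinate changes by -4 each step: at step 6 it is -12.

(7, -12)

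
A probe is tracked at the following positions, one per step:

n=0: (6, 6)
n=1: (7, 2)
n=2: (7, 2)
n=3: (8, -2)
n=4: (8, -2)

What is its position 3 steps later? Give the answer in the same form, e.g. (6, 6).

Step-to-step displacements: (+1, -4), (+0, +0), (+1, -4), (+0, +0) — a repeating cycle of length 2.
step 5: apply (+1, -4) → (9, -6)
step 6: apply (+0, +0) → (9, -6)
step 7: apply (+1, -4) → (10, -10)

(10, -10)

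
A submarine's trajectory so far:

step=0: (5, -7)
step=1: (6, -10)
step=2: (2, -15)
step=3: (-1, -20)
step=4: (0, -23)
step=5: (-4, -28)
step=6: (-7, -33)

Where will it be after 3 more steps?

Step-to-step displacements: (+1, -3), (-4, -5), (-3, -5), (+1, -3), (-4, -5), (-3, -5) — a repeating cycle of length 3.
step 7: apply (+1, -3) → (-6, -36)
step 8: apply (-4, -5) → (-10, -41)
step 9: apply (-3, -5) → (-13, -46)

(-13, -46)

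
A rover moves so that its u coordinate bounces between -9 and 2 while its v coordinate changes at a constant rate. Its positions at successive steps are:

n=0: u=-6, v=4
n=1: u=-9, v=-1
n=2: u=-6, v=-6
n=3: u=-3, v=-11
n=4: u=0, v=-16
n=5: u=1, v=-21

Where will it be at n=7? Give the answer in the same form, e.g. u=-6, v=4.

u=-5, v=-31

The u coordinate reflects between -9 and 2, moving 3 per step.
  step 6: 1 → -2
  step 7: -2 → -5
The v coordinate changes by -5 each step: at step 7 it is -31.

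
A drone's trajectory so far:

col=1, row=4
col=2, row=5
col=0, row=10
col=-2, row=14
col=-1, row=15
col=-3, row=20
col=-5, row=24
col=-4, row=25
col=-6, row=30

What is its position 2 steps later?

Differencing gives (+1, +1), (-2, +5), (-2, +4), (+1, +1), (-2, +5), (-2, +4), (+1, +1), (-2, +5). This is the pattern (+1, +1), (-2, +5), (-2, +4) repeated.
step 9: apply (-2, +4) → col=-8, row=34
step 10: apply (+1, +1) → col=-7, row=35

col=-7, row=35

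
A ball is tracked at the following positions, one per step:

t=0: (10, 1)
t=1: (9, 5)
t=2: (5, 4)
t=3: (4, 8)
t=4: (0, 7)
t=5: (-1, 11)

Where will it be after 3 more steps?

Differencing gives (-1, +4), (-4, -1), (-1, +4), (-4, -1), (-1, +4). This is the pattern (-1, +4), (-4, -1) repeated.
step 6: apply (-4, -1) → (-5, 10)
step 7: apply (-1, +4) → (-6, 14)
step 8: apply (-4, -1) → (-10, 13)

(-10, 13)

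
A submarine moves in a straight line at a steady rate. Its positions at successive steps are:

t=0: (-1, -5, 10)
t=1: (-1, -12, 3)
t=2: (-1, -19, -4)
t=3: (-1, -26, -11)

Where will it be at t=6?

Each step adds (+0, -7, -7) to the position.
step 4: (-1, -26, -11) + (+0, -7, -7) → (-1, -33, -18)
step 5: (-1, -33, -18) + (+0, -7, -7) → (-1, -40, -25)
step 6: (-1, -40, -25) + (+0, -7, -7) → (-1, -47, -32)

(-1, -47, -32)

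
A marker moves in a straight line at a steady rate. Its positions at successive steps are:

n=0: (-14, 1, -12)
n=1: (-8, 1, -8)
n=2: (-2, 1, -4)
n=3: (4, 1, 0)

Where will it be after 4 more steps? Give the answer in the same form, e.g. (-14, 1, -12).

The position changes by (+6, +0, +4) every step.
step 4: (4, 1, 0) + (+6, +0, +4) → (10, 1, 4)
step 5: (10, 1, 4) + (+6, +0, +4) → (16, 1, 8)
step 6: (16, 1, 8) + (+6, +0, +4) → (22, 1, 12)
step 7: (22, 1, 12) + (+6, +0, +4) → (28, 1, 16)

(28, 1, 16)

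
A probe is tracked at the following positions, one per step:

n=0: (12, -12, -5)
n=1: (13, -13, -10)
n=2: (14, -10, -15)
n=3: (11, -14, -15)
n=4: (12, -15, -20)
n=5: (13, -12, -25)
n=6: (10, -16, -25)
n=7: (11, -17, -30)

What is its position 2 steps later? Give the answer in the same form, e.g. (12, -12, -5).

Step-to-step displacements: (+1, -1, -5), (+1, +3, -5), (-3, -4, +0), (+1, -1, -5), (+1, +3, -5), (-3, -4, +0), (+1, -1, -5) — a repeating cycle of length 3.
step 8: apply (+1, +3, -5) → (12, -14, -35)
step 9: apply (-3, -4, +0) → (9, -18, -35)

(9, -18, -35)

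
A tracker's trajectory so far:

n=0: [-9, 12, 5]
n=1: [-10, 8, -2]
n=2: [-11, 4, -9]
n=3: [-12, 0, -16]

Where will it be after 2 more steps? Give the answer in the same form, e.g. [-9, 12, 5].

[-14, -8, -30]

Constant displacement of [-1, -4, -7] per step.
step 4: [-12, 0, -16] + [-1, -4, -7] → [-13, -4, -23]
step 5: [-13, -4, -23] + [-1, -4, -7] → [-14, -8, -30]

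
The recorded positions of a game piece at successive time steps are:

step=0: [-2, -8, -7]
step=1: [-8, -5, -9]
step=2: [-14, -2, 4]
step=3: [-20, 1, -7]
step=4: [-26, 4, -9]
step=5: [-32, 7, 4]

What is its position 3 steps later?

First: linear, -6 per step → -50 at step 8.
Second: linear, +3 per step → 16 at step 8.
Third: cycles through -7, -9, 4 every 3 steps. Step 8 lands at position 2 of the cycle → 4.

[-50, 16, 4]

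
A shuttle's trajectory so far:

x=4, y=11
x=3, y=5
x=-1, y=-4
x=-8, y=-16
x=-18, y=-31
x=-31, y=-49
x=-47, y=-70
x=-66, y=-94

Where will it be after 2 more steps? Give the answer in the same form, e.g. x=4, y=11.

Successive displacements: (-1,-6), (-4,-9), (-7,-12), (-10,-15), (-13,-18), (-16,-21), (-19,-24) — each changes by (-3,-3).
step 8: x=-66, y=-94 + (-22,-27) → x=-88, y=-121
step 9: x=-88, y=-121 + (-25,-30) → x=-113, y=-151

x=-113, y=-151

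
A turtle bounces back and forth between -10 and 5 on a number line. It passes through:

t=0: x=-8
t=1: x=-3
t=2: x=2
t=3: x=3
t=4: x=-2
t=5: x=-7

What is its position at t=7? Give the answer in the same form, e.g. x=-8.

x=-3

The value reflects between -10 and 5, moving 5 per step.
  step 6: -7 → -8
  step 7: -8 → -3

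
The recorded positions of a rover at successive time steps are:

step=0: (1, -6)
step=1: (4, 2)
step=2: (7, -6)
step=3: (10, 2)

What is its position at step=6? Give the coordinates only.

(19, -6)

First: linear, +3 per step → 19 at step 6.
Second: cycles through -6, 2 every 2 steps. Step 6 lands at position 0 of the cycle → -6.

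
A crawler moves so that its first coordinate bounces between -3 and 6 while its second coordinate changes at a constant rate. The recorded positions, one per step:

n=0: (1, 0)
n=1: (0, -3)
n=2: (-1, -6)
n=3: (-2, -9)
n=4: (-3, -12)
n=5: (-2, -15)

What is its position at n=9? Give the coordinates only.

The first coordinate travels 1 per step and bounces off the walls at -3 and 6.
  step 6: -2 → -1
  step 7: -1 → 0
  step 8: 0 → 1
  step 9: 1 → 2
The second coordinate changes by -3 each step: at step 9 it is -27.

(2, -27)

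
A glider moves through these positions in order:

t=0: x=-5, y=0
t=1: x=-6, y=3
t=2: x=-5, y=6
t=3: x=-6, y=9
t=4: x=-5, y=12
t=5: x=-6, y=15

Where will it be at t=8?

x=-5, y=24

Differencing gives (-1, +3), (+1, +3), (-1, +3), (+1, +3), (-1, +3). This is the pattern (-1, +3), (+1, +3) repeated.
step 6: apply (+1, +3) → x=-5, y=18
step 7: apply (-1, +3) → x=-6, y=21
step 8: apply (+1, +3) → x=-5, y=24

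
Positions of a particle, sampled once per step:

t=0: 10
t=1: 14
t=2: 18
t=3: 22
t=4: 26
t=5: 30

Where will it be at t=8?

Constant displacement of +4 per step.
step 6: 30 + 4 → 34
step 7: 34 + 4 → 38
step 8: 38 + 4 → 42

42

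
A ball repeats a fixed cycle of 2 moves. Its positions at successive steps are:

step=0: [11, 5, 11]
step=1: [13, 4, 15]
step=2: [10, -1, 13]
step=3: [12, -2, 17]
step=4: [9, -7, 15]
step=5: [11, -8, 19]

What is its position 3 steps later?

[7, -19, 19]

The moves between consecutive positions are [+2, -1, +4], [-3, -5, -2], [+2, -1, +4], [-3, -5, -2], [+2, -1, +4]; they repeat the 2-cycle [[+2, -1, +4], [-3, -5, -2]].
step 6: apply [-3, -5, -2] → [8, -13, 17]
step 7: apply [+2, -1, +4] → [10, -14, 21]
step 8: apply [-3, -5, -2] → [7, -19, 19]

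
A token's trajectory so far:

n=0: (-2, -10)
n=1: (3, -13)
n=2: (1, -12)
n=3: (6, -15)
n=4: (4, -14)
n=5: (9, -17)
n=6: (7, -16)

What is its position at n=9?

Differencing gives (+5, -3), (-2, +1), (+5, -3), (-2, +1), (+5, -3), (-2, +1). This is the pattern (+5, -3), (-2, +1) repeated.
step 7: apply (+5, -3) → (12, -19)
step 8: apply (-2, +1) → (10, -18)
step 9: apply (+5, -3) → (15, -21)

(15, -21)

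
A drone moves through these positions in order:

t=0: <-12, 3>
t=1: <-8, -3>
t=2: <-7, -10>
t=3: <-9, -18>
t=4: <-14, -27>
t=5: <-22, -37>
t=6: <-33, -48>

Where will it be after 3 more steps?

Taking differences between consecutive positions: <+4, -6>, <+1, -7>, <-2, -8>, <-5, -9>, <-8, -10>, <-11, -11>. These grow by <-3, -1> each step.
step 7: <-33, -48> + <-14, -12> → <-47, -60>
step 8: <-47, -60> + <-17, -13> → <-64, -73>
step 9: <-64, -73> + <-20, -14> → <-84, -87>

<-84, -87>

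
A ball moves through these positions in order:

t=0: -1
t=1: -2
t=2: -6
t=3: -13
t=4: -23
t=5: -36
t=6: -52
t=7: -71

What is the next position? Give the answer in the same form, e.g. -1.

-93

Successive displacements: -1, -4, -7, -10, -13, -16, -19 — each changes by -3.
step 8: -71 − 22 → -93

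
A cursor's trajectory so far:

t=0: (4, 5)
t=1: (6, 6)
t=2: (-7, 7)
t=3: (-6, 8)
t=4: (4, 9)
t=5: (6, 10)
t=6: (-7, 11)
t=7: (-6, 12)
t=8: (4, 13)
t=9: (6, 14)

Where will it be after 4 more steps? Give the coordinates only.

First: cycles through 4, 6, -7, -6 every 4 steps. Step 13 lands at position 1 of the cycle → 6.
Second: linear, +1 per step → 18 at step 13.

(6, 18)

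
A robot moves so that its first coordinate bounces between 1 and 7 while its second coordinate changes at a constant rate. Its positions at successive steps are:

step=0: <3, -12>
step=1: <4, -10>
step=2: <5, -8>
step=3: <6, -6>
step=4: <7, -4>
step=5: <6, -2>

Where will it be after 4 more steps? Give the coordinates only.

The first coordinate travels 1 per step and bounces off the walls at 1 and 7.
  step 6: 6 → 5
  step 7: 5 → 4
  step 8: 4 → 3
  step 9: 3 → 2
The second coordinate changes by +2 each step: at step 9 it is 6.

<2, 6>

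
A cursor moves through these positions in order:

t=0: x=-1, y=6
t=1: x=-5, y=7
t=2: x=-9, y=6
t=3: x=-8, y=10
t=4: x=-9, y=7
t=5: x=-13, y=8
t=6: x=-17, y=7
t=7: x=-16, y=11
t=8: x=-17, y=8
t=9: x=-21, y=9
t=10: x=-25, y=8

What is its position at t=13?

x=-29, y=10

Step-to-step displacements: (-4, +1), (-4, -1), (+1, +4), (-1, -3), (-4, +1), (-4, -1), (+1, +4), (-1, -3), (-4, +1), (-4, -1) — a repeating cycle of length 4.
step 11: apply (+1, +4) → x=-24, y=12
step 12: apply (-1, -3) → x=-25, y=9
step 13: apply (-4, +1) → x=-29, y=10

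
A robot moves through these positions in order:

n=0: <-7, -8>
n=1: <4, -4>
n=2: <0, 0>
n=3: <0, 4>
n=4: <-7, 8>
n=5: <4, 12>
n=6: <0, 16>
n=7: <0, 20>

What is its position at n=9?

<4, 28>

First: cycles through -7, 4, 0, 0 every 4 steps. Step 9 lands at position 1 of the cycle → 4.
Second: linear, +4 per step → 28 at step 9.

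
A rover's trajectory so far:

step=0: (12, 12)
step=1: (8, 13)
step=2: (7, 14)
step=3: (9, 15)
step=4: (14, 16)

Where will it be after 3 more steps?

(47, 19)

Taking differences between consecutive positions: (-4, +1), (-1, +1), (+2, +1), (+5, +1). These grow by (+3, +0) each step.
step 5: (14, 16) + (+8, +1) → (22, 17)
step 6: (22, 17) + (+11, +1) → (33, 18)
step 7: (33, 18) + (+14, +1) → (47, 19)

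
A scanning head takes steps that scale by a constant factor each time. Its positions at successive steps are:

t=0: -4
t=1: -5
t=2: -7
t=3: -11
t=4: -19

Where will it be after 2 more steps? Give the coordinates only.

-67

Consecutive displacements -1, -2, -4, -8 scale by a factor of 2 each step.
step 5: -19 − 16 → -35
step 6: -35 − 32 → -67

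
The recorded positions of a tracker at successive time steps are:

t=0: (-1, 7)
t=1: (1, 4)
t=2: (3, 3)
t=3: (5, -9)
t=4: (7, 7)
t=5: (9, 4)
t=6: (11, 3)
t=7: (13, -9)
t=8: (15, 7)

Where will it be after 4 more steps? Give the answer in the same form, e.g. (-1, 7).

(23, 7)

First: linear, +2 per step → 23 at step 12.
Second: cycles through 7, 4, 3, -9 every 4 steps. Step 12 lands at position 0 of the cycle → 7.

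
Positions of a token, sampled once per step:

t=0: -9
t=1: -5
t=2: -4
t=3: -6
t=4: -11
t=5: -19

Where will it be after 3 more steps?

-61

Taking differences between consecutive positions: +4, +1, -2, -5, -8. These grow by -3 each step.
step 6: -19 − 11 → -30
step 7: -30 − 14 → -44
step 8: -44 − 17 → -61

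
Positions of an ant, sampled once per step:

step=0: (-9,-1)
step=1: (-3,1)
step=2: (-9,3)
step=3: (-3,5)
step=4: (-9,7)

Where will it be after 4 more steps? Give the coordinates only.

The first coordinate repeats the cycle [-9, -3] with period 2; step 8 mod 2 = 0, giving -9.
The second coordinate changes by +2 each step, so at step 8 it is -1 + 8·(2) = 15.

(-9,15)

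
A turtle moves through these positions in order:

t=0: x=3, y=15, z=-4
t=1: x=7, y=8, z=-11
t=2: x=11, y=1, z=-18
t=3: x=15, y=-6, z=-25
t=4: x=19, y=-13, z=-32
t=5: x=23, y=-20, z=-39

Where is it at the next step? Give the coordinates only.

x=27, y=-27, z=-46

Each step adds (+4, -7, -7) to the position.
step 6: x=23, y=-20, z=-39 + (+4, -7, -7) → x=27, y=-27, z=-46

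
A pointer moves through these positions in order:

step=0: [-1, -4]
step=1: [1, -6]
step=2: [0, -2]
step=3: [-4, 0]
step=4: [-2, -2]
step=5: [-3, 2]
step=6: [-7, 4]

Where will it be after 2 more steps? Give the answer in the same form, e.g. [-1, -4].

Step-to-step displacements: [+2, -2], [-1, +4], [-4, +2], [+2, -2], [-1, +4], [-4, +2] — a repeating cycle of length 3.
step 7: apply [+2, -2] → [-5, 2]
step 8: apply [-1, +4] → [-6, 6]

[-6, 6]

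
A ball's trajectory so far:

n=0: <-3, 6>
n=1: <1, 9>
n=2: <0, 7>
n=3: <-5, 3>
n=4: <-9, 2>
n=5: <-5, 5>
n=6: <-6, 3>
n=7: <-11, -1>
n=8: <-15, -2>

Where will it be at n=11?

<-17, -5>

The moves between consecutive positions are <+4, +3>, <-1, -2>, <-5, -4>, <-4, -1>, <+4, +3>, <-1, -2>, <-5, -4>, <-4, -1>; they repeat the 4-cycle [<+4, +3>, <-1, -2>, <-5, -4>, <-4, -1>].
step 9: apply <+4, +3> → <-11, 1>
step 10: apply <-1, -2> → <-12, -1>
step 11: apply <-5, -4> → <-17, -5>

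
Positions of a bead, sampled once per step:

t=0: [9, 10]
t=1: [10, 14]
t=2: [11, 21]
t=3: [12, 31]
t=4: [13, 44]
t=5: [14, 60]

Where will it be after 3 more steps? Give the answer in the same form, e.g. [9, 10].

Successive displacements: [+1, +4], [+1, +7], [+1, +10], [+1, +13], [+1, +16] — each changes by [+0, +3].
step 6: [14, 60] + [+1, +19] → [15, 79]
step 7: [15, 79] + [+1, +22] → [16, 101]
step 8: [16, 101] + [+1, +25] → [17, 126]

[17, 126]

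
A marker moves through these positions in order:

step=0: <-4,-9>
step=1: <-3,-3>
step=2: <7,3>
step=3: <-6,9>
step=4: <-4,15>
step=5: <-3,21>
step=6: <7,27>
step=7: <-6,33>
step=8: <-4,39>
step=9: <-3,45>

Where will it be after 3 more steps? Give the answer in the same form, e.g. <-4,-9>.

First: cycles through -4, -3, 7, -6 every 4 steps. Step 12 lands at position 0 of the cycle → -4.
Second: linear, +6 per step → 63 at step 12.

<-4,63>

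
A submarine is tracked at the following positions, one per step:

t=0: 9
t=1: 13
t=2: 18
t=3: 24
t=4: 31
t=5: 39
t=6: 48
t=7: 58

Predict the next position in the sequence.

Taking differences between consecutive positions: +4, +5, +6, +7, +8, +9, +10. These grow by +1 each step.
step 8: 58 + 11 → 69

69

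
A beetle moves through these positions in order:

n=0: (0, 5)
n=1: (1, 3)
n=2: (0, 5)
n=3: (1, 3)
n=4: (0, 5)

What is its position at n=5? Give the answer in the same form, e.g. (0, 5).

Step-to-step displacements: (+1, -2), (-1, +2), (+1, -2), (-1, +2); each is -1× the previous.
step 5: (0, 5) + (+1, -2) → (1, 3)

(1, 3)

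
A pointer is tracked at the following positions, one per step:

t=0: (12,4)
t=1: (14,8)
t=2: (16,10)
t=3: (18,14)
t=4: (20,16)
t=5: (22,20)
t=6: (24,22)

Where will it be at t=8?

The moves between consecutive positions are (+2,+4), (+2,+2), (+2,+4), (+2,+2), (+2,+4), (+2,+2); they repeat the 2-cycle [(+2,+4), (+2,+2)].
step 7: apply (+2,+4) → (26,26)
step 8: apply (+2,+2) → (28,28)

(28,28)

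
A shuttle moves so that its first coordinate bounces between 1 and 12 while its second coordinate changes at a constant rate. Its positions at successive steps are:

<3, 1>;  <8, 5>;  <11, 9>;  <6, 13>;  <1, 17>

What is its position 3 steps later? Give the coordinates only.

<8, 29>

The first coordinate reflects between 1 and 12, moving 5 per step.
  step 5: 1 → 6
  step 6: 6 → 11
  step 7: 11 → 8
The second coordinate changes by +4 each step: at step 7 it is 29.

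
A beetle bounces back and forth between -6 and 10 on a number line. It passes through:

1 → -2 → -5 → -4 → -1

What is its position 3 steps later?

8

The value reflects between -6 and 10, moving 3 per step.
  step 5: -1 → 2
  step 6: 2 → 5
  step 7: 5 → 8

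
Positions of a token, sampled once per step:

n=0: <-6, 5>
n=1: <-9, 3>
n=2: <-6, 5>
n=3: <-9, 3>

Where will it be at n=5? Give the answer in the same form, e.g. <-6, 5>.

The jumps are <-3, -2>, <+3, +2>, <-3, -2> — a geometric progression with ratio -1.
step 4: <-9, 3> + <+3, +2> → <-6, 5>
step 5: <-6, 5> + <-3, -2> → <-9, 3>

<-9, 3>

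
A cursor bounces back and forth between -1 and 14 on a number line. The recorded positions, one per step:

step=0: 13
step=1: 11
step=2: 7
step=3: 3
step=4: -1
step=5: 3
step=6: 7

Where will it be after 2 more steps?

The value travels 4 per step and bounces off the walls at -1 and 14.
  step 7: 7 → 11
  step 8: 11 → 13

13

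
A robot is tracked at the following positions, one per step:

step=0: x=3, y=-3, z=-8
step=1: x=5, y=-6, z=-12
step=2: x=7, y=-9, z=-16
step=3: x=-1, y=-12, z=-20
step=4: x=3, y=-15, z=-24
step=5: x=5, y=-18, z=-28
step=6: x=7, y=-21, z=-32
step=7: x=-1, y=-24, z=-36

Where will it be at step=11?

x=-1, y=-36, z=-52

The x coordinate repeats the cycle [3, 5, 7, -1] with period 4; step 11 mod 4 = 3, giving -1.
The y coordinate changes by -3 each step, so at step 11 it is -3 + 11·(-3) = -36.
The z coordinate changes by -4 each step, so at step 11 it is -8 + 11·(-4) = -52.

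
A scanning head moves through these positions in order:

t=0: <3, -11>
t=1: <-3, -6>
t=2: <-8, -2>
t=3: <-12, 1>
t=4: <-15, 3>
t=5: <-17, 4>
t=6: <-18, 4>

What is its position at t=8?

First differences are <-6, +5>, <-5, +4>, <-4, +3>, <-3, +2>, <-2, +1>, <-1, +0>; their common second difference is <+1, -1> (constant acceleration).
step 7: <-18, 4> + <+0, -1> → <-18, 3>
step 8: <-18, 3> + <+1, -2> → <-17, 1>

<-17, 1>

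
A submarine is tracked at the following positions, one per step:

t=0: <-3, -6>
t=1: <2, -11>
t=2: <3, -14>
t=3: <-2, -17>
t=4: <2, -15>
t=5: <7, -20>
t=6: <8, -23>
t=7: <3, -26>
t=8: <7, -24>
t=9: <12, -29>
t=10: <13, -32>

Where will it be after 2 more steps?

Step-to-step displacements: <+5, -5>, <+1, -3>, <-5, -3>, <+4, +2>, <+5, -5>, <+1, -3>, <-5, -3>, <+4, +2>, <+5, -5>, <+1, -3> — a repeating cycle of length 4.
step 11: apply <-5, -3> → <8, -35>
step 12: apply <+4, +2> → <12, -33>

<12, -33>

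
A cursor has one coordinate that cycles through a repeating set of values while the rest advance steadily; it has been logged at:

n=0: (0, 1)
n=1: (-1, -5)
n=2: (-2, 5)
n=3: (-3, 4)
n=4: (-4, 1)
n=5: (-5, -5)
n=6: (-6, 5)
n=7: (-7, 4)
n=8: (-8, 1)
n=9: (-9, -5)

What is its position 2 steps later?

(-11, 4)

The first coordinate changes by -1 each step, so at step 11 it is 0 + 11·(-1) = -11.
The second coordinate repeats the cycle [1, -5, 5, 4] with period 4; step 11 mod 4 = 3, giving 4.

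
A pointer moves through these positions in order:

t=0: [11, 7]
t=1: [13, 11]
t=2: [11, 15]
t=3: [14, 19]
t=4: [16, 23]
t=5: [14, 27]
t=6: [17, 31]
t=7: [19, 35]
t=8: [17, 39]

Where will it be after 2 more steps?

[22, 47]

The moves between consecutive positions are [+2, +4], [-2, +4], [+3, +4], [+2, +4], [-2, +4], [+3, +4], [+2, +4], [-2, +4]; they repeat the 3-cycle [[+2, +4], [-2, +4], [+3, +4]].
step 9: apply [+3, +4] → [20, 43]
step 10: apply [+2, +4] → [22, 47]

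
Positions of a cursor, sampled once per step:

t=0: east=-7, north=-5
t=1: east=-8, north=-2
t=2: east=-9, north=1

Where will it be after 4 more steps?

east=-13, north=13

Each step adds (-1, +3) to the position.
step 3: east=-9, north=1 + (-1, +3) → east=-10, north=4
step 4: east=-10, north=4 + (-1, +3) → east=-11, north=7
step 5: east=-11, north=7 + (-1, +3) → east=-12, north=10
step 6: east=-12, north=10 + (-1, +3) → east=-13, north=13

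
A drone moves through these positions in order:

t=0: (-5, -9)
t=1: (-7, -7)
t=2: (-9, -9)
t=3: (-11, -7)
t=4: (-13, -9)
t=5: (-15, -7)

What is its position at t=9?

(-23, -7)

First: linear, -2 per step → -23 at step 9.
Second: cycles through -9, -7 every 2 steps. Step 9 lands at position 1 of the cycle → -7.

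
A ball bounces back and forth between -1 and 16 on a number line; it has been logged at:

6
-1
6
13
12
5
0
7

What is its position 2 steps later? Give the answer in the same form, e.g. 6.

The value reflects between -1 and 16, moving 7 per step.
  step 8: 7 → 14
  step 9: 14 → 11

11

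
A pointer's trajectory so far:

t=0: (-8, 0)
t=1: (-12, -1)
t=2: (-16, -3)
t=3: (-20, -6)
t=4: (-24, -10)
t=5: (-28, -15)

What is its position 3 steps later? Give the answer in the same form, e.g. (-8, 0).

Taking differences between consecutive positions: (-4, -1), (-4, -2), (-4, -3), (-4, -4), (-4, -5). These grow by (+0, -1) each step.
step 6: (-28, -15) + (-4, -6) → (-32, -21)
step 7: (-32, -21) + (-4, -7) → (-36, -28)
step 8: (-36, -28) + (-4, -8) → (-40, -36)

(-40, -36)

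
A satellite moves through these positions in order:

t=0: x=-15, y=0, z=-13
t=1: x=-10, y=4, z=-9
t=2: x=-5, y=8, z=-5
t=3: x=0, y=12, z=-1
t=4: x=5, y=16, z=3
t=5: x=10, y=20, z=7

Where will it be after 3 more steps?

x=25, y=32, z=19

Each step adds (+5,+4,+4) to the position.
step 6: x=10, y=20, z=7 + (+5,+4,+4) → x=15, y=24, z=11
step 7: x=15, y=24, z=11 + (+5,+4,+4) → x=20, y=28, z=15
step 8: x=20, y=28, z=15 + (+5,+4,+4) → x=25, y=32, z=19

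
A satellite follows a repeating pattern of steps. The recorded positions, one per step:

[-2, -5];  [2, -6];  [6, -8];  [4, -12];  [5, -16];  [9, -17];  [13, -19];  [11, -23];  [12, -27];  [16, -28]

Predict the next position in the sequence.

Differencing gives [+4, -1], [+4, -2], [-2, -4], [+1, -4], [+4, -1], [+4, -2], [-2, -4], [+1, -4], [+4, -1]. This is the pattern [+4, -1], [+4, -2], [-2, -4], [+1, -4] repeated.
step 10: apply [+4, -2] → [20, -30]

[20, -30]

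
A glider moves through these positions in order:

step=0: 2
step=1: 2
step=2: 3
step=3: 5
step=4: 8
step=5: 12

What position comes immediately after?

17

Taking differences between consecutive positions: +0, +1, +2, +3, +4. These grow by +1 each step.
step 6: 12 + 5 → 17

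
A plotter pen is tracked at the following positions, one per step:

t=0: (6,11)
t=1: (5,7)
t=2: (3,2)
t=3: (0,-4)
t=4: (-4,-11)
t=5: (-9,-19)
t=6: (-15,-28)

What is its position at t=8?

(-30,-49)

Taking differences between consecutive positions: (-1,-4), (-2,-5), (-3,-6), (-4,-7), (-5,-8), (-6,-9). These grow by (-1,-1) each step.
step 7: (-15,-28) + (-7,-10) → (-22,-38)
step 8: (-22,-38) + (-8,-11) → (-30,-49)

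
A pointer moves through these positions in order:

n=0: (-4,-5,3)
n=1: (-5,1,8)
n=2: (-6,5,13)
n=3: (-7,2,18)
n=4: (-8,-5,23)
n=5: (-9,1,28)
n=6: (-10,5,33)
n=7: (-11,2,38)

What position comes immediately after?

(-12,-5,43)

First: linear, -1 per step → -12 at step 8.
Second: cycles through -5, 1, 5, 2 every 4 steps. Step 8 lands at position 0 of the cycle → -5.
Third: linear, +5 per step → 43 at step 8.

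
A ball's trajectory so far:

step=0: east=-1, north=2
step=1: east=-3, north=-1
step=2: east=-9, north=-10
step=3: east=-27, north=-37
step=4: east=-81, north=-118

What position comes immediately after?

Step-to-step displacements: (-2, -3), (-6, -9), (-18, -27), (-54, -81); each is 3× the previous.
step 5: east=-81, north=-118 + (-162, -243) → east=-243, north=-361

east=-243, north=-361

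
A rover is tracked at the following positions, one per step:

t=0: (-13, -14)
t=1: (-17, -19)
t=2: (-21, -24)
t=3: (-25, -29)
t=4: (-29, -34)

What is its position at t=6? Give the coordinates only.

Constant displacement of (-4, -5) per step.
step 5: (-29, -34) + (-4, -5) → (-33, -39)
step 6: (-33, -39) + (-4, -5) → (-37, -44)

(-37, -44)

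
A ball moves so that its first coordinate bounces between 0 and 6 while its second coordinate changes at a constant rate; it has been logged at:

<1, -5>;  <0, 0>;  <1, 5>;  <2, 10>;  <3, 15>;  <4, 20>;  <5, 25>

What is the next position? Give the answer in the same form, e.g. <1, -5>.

The first coordinate travels 1 per step and bounces off the walls at 0 and 6.
  step 7: 5 → 6
The second coordinate changes by +5 each step: at step 7 it is 30.

<6, 30>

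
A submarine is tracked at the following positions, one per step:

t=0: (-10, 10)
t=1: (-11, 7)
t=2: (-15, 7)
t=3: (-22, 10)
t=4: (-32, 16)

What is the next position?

First differences are (-1, -3), (-4, +0), (-7, +3), (-10, +6); their common second difference is (-3, +3) (constant acceleration).
step 5: (-32, 16) + (-13, +9) → (-45, 25)

(-45, 25)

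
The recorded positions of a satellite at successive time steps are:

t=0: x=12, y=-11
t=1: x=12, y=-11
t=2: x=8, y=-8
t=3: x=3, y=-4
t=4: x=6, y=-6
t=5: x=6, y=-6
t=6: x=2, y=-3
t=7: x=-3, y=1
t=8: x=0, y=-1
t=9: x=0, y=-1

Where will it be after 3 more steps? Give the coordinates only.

Step-to-step displacements: (+0, +0), (-4, +3), (-5, +4), (+3, -2), (+0, +0), (-4, +3), (-5, +4), (+3, -2), (+0, +0) — a repeating cycle of length 4.
step 10: apply (-4, +3) → x=-4, y=2
step 11: apply (-5, +4) → x=-9, y=6
step 12: apply (+3, -2) → x=-6, y=4

x=-6, y=4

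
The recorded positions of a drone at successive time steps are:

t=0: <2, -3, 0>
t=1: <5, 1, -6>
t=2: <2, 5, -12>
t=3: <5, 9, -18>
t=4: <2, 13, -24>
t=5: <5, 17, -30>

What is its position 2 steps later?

<5, 25, -42>

First: cycles through 2, 5 every 2 steps. Step 7 lands at position 1 of the cycle → 5.
Second: linear, +4 per step → 25 at step 7.
Third: linear, -6 per step → -42 at step 7.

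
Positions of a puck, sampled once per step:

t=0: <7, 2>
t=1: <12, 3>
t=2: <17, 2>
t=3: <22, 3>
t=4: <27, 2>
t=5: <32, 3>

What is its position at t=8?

<47, 2>

The first coordinate changes by +5 each step, so at step 8 it is 7 + 8·(5) = 47.
The second coordinate repeats the cycle [2, 3] with period 2; step 8 mod 2 = 0, giving 2.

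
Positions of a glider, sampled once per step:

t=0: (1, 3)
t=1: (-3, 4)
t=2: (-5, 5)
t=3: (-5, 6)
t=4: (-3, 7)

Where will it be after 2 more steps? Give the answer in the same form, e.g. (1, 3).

First differences are (-4, +1), (-2, +1), (+0, +1), (+2, +1); their common second difference is (+2, +0) (constant acceleration).
step 5: (-3, 7) + (+4, +1) → (1, 8)
step 6: (1, 8) + (+6, +1) → (7, 9)

(7, 9)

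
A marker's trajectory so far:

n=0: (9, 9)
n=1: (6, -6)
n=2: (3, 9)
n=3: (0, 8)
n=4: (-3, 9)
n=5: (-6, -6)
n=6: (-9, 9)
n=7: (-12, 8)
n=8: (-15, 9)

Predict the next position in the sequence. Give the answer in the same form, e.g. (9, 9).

First: linear, -3 per step → -18 at step 9.
Second: cycles through 9, -6, 9, 8 every 4 steps. Step 9 lands at position 1 of the cycle → -6.

(-18, -6)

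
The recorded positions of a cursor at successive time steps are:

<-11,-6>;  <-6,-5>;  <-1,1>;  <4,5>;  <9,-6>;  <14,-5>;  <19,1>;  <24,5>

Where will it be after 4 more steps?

The first coordinate changes by +5 each step, so at step 11 it is -11 + 11·(5) = 44.
The second coordinate repeats the cycle [-6, -5, 1, 5] with period 4; step 11 mod 4 = 3, giving 5.

<44,5>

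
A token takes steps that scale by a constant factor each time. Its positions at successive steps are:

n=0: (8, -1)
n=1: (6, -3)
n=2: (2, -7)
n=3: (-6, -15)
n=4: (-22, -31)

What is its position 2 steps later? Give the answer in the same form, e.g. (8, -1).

(-118, -127)

The jumps are (-2, -2), (-4, -4), (-8, -8), (-16, -16) — a geometric progression with ratio 2.
step 5: (-22, -31) + (-32, -32) → (-54, -63)
step 6: (-54, -63) + (-64, -64) → (-118, -127)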